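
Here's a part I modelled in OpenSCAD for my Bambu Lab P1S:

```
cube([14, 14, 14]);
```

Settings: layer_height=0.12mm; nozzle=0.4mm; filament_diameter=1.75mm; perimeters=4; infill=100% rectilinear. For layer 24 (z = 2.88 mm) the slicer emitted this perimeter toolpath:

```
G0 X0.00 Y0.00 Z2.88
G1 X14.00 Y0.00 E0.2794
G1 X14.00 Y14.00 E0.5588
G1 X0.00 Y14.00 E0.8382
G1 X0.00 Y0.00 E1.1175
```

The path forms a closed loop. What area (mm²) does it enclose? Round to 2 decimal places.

196.00 mm²

Apply the shoelace formula to the sequence of (X, Y) vertices; enclosed area = 196.00 mm².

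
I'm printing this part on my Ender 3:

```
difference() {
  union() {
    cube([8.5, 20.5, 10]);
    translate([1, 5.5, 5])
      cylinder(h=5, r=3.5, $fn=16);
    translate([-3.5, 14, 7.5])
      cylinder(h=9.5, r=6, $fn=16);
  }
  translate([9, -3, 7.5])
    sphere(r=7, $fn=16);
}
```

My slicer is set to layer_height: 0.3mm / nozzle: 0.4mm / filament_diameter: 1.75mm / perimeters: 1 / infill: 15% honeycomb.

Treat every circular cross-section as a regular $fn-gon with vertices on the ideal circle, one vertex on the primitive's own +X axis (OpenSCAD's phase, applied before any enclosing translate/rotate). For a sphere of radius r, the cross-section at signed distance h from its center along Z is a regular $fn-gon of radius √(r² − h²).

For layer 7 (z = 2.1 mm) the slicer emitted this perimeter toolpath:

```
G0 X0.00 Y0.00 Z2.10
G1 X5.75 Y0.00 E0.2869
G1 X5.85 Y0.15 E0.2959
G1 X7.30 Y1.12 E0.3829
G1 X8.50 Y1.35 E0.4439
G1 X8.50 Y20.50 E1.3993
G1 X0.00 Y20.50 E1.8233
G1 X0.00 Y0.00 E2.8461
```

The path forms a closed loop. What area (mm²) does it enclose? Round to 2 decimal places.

171.84 mm²

Apply the shoelace formula to the sequence of (X, Y) vertices; enclosed area = 171.84 mm².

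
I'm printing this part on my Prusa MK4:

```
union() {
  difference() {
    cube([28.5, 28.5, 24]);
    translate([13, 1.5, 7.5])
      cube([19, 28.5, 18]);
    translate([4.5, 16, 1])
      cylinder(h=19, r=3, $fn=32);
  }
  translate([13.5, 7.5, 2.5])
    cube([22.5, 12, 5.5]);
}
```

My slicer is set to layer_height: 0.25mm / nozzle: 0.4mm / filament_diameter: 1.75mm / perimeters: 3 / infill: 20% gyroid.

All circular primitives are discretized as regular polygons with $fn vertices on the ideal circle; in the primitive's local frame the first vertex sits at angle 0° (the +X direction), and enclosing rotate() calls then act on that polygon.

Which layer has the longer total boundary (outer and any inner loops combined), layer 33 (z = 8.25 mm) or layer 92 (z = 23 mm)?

Layer 33 (z = 8.25): the 28.5×28.5 cube contributes its full rectangle (perimeter 114.00 mm); the cube at (13, 1.5) is present — its section is the full 19×28.5 rectangle (perimeter 95.00 mm); the cylinder at (4.5, 16): section is a regular 32-gon, circumradius r=3 (perimeter = 2·32·3.000·sin(180°/32) = 18.82 mm); After the difference (first − rest): starting from the 28.5×28.5 cube, the 19×28.5 cube at (13, 1.5) partially overlaps it — only the 418.50 mm² overlap (of its 541.50 mm²) is removed, clipping the outline; the r=3 cylinder at (4.5, 16) lies wholly inside it (removes its full 28.09 mm² and its 18.82 mm outline becomes a hole wall) — boundary (outer + 1 inner loop) = 132.82 mm; the cube at (13.5, 7.5) does not reach this height (z outside [2.5, 8]); Merging all regions: only that combined region is present, so the union is just that shape — boundary (outer + 1 inner loop) = 132.82 mm. So its perimeter = 132.82 mm. Layer 92 (z = 23): the cube (footprint 28.5×28.5) is included at this height (perimeter 114.00 mm); the 19×28.5 cube at (13, 1.5) contributes its full rectangle (perimeter 95.00 mm); the cylinder at (4.5, 16) is absent (z outside [1, 20]); After the difference (first − rest): starting from the 28.5×28.5 cube, the 19×28.5 cube at (13, 1.5) partially overlaps it — only the 418.50 mm² overlap (of its 541.50 mm²) is removed, clipping the outline — boundary = 114.00 mm; the cube at (13.5, 7.5) is absent (z outside [2.5, 8]); Combining (union): only that combined region is present, so the union is just that shape — boundary = 114.00 mm. So its perimeter = 114.00 mm. Layer 33 is larger (132.82 vs 114.00 mm).

layer 33 (z = 8.25 mm)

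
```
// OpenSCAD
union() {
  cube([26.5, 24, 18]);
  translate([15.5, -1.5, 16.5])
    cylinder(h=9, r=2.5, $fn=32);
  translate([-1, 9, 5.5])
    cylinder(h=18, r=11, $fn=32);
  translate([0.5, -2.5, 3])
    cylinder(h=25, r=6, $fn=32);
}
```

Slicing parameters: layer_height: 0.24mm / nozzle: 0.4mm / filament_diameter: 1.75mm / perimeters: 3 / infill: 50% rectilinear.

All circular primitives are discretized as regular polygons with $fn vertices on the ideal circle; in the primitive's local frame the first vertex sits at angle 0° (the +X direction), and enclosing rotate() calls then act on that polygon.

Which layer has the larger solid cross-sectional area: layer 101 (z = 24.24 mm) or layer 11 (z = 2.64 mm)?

layer 11 (z = 2.64 mm)

Layer 101 (z = 24.24): the cube is absent (z outside [0, 18]); the r=2.5 cylinder at (15.5, -1.5) gives a regular 32-gon of circumradius 2.5 (constant along its height) (area = (32/2)·2.500²·sin(360°/32) = 19.51 mm²); the cylinder at (-1, 9) does not reach this height (z outside [5.5, 23.5]); the r=6 cylinder at (0.5, -2.5) contributes a regular 32-gon of circumradius 6 (area = (32/2)·6.000²·sin(360°/32) = 112.37 mm²); Combining (union): the 2 present regions are separate (no shared area or edge), so areas and boundary lengths simply add and each stays a separate island — area = 131.88 mm². So its area = 131.88 mm². Layer 11 (z = 2.64): the cube (footprint 26.5×24) is included at this height (area 636.00 mm²); the cylinder at (15.5, -1.5) is not intersected at this z (z outside [16.5, 25.5]); the cylinder at (-1, 9) is not intersected at this z (z outside [5.5, 23.5]); the cylinder at (0.5, -2.5) is absent (z outside [3, 28]); Combining (union): only the 26.5×24 cube is present, so the union is just that shape — area = 636.00 mm². So its area = 636.00 mm². Layer 11 is larger (636.00 vs 131.88 mm²).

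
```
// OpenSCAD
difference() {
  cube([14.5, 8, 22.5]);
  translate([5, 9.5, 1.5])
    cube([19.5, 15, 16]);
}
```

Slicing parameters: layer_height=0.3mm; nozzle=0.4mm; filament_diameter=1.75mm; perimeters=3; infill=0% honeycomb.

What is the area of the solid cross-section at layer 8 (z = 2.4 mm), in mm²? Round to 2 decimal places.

At z = 2.4 mm: the cube (footprint 14.5×8) is included at this height (area 116.00 mm²); the 19.5×15 cube at (5, 9.5) contributes its full rectangle (area 292.50 mm²); After the difference (first − rest): starting from the 14.5×8 cube (116.00 mm²), the 19.5×15 cube at (5, 9.5) misses the remaining region (no effect) — area = 116.00 mm². Overall, the cross-section is a single solid region. Net area = 116.00 mm².

116.00 mm²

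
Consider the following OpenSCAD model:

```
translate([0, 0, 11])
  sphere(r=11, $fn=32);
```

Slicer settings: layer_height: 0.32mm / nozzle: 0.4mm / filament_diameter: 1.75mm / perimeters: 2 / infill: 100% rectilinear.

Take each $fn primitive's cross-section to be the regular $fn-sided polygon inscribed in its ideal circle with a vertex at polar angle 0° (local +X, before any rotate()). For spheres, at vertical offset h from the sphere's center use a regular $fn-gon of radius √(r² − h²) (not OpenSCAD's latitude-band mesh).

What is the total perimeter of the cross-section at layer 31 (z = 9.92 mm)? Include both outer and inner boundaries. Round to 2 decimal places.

68.67 mm

At z = 9.92 mm: the sphere: section is a regular 32-gon, circumradius = √(r²−h²) = √(11²−1.08²) = 10.947 (perimeter = 2·32·10.947·sin(180°/32) = 68.67 mm). Overall, the cross-section is a single solid region. Total boundary length (outer) = 68.67 mm.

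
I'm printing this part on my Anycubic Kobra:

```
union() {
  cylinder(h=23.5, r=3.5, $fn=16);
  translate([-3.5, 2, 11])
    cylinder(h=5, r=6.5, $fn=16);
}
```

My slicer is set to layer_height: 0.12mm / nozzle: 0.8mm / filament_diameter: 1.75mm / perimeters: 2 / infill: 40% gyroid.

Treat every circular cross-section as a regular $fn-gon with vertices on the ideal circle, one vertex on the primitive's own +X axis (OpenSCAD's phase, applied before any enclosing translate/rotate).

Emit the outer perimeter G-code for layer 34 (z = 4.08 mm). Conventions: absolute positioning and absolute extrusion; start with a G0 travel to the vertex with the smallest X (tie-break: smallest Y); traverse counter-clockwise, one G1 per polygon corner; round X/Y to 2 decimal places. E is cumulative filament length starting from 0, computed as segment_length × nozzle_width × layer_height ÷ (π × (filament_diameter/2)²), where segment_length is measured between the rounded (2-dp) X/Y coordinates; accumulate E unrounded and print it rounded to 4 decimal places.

G0 X-3.50 Y0.00 Z4.08
G1 X-3.23 Y-1.34 E0.0546
G1 X-2.47 Y-2.47 E0.1089
G1 X-1.34 Y-3.23 E0.1633
G1 X0.00 Y-3.50 E0.2178
G1 X1.34 Y-3.23 E0.2724
G1 X2.47 Y-2.47 E0.3267
G1 X3.23 Y-1.34 E0.3811
G1 X3.50 Y0.00 E0.4356
G1 X3.23 Y1.34 E0.4902
G1 X2.47 Y2.47 E0.5445
G1 X1.34 Y3.23 E0.5989
G1 X0.00 Y3.50 E0.6535
G1 X-1.34 Y3.23 E0.7080
G1 X-2.47 Y2.47 E0.7624
G1 X-3.23 Y1.34 E0.8167
G1 X-3.50 Y0.00 E0.8713

At z = 4.08 mm: the r=3.5 cylinder contributes a regular 16-gon of circumradius 3.5; the cylinder at (-3.5, 2) is not intersected at this z (z outside [11, 16]); Merging all regions: only the r=3.5 cylinder is present, so the union is just that shape — 1 connected region. The outline is a single polygon with 16 vertices. Extrusion per mm of travel: 0.8 × 0.12 / (π × 0.875²) = 0.039912. Accumulating E over each segment gives final E = 0.8713.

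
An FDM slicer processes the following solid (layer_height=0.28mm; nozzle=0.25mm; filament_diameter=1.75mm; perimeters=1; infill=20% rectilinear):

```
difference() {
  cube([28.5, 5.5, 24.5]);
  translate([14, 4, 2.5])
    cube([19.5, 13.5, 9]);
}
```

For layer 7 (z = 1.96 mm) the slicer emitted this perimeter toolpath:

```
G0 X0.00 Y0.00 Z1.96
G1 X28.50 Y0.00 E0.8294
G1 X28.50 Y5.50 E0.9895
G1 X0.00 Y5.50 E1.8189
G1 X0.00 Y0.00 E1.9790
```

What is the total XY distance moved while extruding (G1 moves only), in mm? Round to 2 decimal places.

68.00 mm

Sum the Euclidean lengths of each G1 segment: total = 68.00 mm.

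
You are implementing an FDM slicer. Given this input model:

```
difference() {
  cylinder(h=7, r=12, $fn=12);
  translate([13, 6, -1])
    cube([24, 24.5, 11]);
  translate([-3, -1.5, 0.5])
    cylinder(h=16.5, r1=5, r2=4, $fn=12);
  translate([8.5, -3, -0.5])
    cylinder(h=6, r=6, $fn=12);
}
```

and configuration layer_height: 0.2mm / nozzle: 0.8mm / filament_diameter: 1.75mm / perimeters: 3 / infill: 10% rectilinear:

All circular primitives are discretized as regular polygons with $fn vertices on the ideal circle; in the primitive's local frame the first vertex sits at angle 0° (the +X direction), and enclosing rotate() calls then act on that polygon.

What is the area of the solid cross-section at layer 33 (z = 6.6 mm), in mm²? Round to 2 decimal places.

At z = 6.6 mm: the r=12 cylinder contributes a regular 12-gon of circumradius 12 (area = (12/2)·12.000²·sin(360°/12) = 432.00 mm²); the cube at (13, 6) is present — its section is the full 24×24.5 rectangle (area 588.00 mm²); the cone at (-3, -1.5) (r1=5→r2=4) has section circumradius 4.630 here — a regular 12-gon (area = (12/2)·4.630²·sin(360°/12) = 64.32 mm²); the cylinder at (8.5, -3) is not intersected at this z (z outside [-0.5, 5.5]); Taking the first minus the rest: starting from the r=12 cylinder (432.00 mm²), the 24×24.5 cube at (13, 6) misses the remaining region (no effect); the cone at (-3, -1.5) lies wholly inside it (removes its full 64.32 mm² and its 28.76 mm outline becomes a hole wall) — area = 367.68 mm². Overall, the cross-section is one region with 1 hole. Net area = 367.68 mm².

367.68 mm²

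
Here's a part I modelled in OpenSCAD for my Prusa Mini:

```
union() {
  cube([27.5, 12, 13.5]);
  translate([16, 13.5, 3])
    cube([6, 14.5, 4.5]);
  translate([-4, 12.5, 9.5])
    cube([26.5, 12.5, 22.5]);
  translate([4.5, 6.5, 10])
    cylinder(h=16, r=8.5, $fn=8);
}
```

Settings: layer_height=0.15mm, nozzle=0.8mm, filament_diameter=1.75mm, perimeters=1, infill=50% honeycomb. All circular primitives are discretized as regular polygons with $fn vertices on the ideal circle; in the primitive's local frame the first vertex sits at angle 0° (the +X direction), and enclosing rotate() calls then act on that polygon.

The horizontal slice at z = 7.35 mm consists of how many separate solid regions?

At z = 7.35 mm: the cube is present — its section is the full 27.5×12 rectangle; the 6×14.5 cube at (16, 13.5) contributes its full rectangle; the cube at (-4, 12.5) is absent (z outside [9.5, 32]); the cylinder at (4.5, 6.5) is absent (z outside [10, 26]); Merging all regions: the 2 present regions are separate (no shared area or edge), so areas and boundary lengths simply add and each stays a separate island — 2 connected regions. The result has 2 disconnected regions.

2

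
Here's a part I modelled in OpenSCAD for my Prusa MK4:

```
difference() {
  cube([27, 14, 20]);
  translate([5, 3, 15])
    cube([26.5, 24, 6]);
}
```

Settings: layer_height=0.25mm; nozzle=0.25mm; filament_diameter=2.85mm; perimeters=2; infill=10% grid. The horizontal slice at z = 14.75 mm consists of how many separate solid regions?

At z = 14.75 mm: the cube (footprint 27×14) is included at this height; the cube at (5, 3) is not intersected at this z (z outside [15, 21]); Subtracting the remaining from the first: none of the subtracted shapes is present at this height, so the 27×14 cube is unchanged — 1 connected region. The result has 1 disconnected region.

1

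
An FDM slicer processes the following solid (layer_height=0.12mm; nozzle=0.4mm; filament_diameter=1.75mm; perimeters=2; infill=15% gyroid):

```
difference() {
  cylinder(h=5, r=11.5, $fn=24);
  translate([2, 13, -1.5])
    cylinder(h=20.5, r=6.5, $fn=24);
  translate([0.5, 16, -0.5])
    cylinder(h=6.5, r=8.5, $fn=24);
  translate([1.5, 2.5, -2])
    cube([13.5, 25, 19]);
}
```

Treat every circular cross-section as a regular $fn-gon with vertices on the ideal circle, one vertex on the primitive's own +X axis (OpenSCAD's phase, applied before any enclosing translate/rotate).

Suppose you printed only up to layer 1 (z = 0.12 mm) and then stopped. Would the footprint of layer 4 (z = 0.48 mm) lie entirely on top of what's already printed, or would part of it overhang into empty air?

Compare the two slices. At z = 0.12: the r=11.5 cylinder gives a regular 24-gon of circumradius 11.5 (constant along its height) (area = (24/2)·11.500²·sin(360°/24) = 410.75 mm²); the r=6.5 cylinder at (2, 13) contributes a regular 24-gon of circumradius 6.5 (area = (24/2)·6.500²·sin(360°/24) = 131.22 mm²); the r=8.5 cylinder at (0.5, 16) gives a regular 24-gon of circumradius 8.5 (constant along its height) (area = (24/2)·8.500²·sin(360°/24) = 224.40 mm²); the cube at (1.5, 2.5) is present — its section is the full 13.5×25 rectangle (area 337.50 mm²); After the difference (first − rest): starting from the r=11.5 cylinder (410.75 mm²), the r=6.5 cylinder at (2, 13) partially overlaps it — only the 37.28 mm² overlap (of its 131.22 mm²) is removed, clipping the outline; the r=8.5 cylinder at (0.5, 16) partially overlaps it — only the 2.82 mm² overlap (of its 224.40 mm²) is removed, clipping the outline; the 13.5×25 cube at (1.5, 2.5) partially overlaps it — only the 42.94 mm² overlap (of its 337.50 mm²) is removed, clipping the outline — area = 327.71 mm². At z = 0.48: the cylinder: section is a regular 24-gon, circumradius r=11.5 (area = (24/2)·11.500²·sin(360°/24) = 410.75 mm²); the r=6.5 cylinder at (2, 13) gives a regular 24-gon of circumradius 6.5 (constant along its height) (area = (24/2)·6.500²·sin(360°/24) = 131.22 mm²); the r=8.5 cylinder at (0.5, 16) contributes a regular 24-gon of circumradius 8.5 (area = (24/2)·8.500²·sin(360°/24) = 224.40 mm²); the 13.5×25 cube at (1.5, 2.5) contributes its full rectangle (area 337.50 mm²); Taking the first minus the rest: starting from the r=11.5 cylinder (410.75 mm²), the r=6.5 cylinder at (2, 13) partially overlaps it — only the 37.28 mm² overlap (of its 131.22 mm²) is removed, clipping the outline; the r=8.5 cylinder at (0.5, 16) partially overlaps it — only the 2.82 mm² overlap (of its 224.40 mm²) is removed, clipping the outline; the 13.5×25 cube at (1.5, 2.5) partially overlaps it — only the 42.94 mm² overlap (of its 337.50 mm²) is removed, clipping the outline — area = 327.71 mm². Checking containment: the cross-section at z = 0.48 is a subset of the cross-section at z = 0.12.

entirely on top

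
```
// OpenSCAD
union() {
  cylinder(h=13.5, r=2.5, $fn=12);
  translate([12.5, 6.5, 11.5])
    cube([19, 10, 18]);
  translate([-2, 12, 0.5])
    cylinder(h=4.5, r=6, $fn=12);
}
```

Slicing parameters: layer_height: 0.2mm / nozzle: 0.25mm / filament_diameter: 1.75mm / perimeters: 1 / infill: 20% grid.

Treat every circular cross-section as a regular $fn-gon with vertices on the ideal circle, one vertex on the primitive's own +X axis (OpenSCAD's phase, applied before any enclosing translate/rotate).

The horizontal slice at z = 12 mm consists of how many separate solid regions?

2

At z = 12 mm: the cylinder: section is a regular 12-gon, circumradius r=2.5; the cube at (12.5, 6.5) (footprint 19×10) is included at this height; the cylinder at (-2, 12) is not intersected at this z (z outside [0.5, 5]); Taking the union: the 2 present regions are separate (no shared area or edge), so areas and boundary lengths simply add and each stays a separate island — 2 connected regions. The result has 2 disconnected regions.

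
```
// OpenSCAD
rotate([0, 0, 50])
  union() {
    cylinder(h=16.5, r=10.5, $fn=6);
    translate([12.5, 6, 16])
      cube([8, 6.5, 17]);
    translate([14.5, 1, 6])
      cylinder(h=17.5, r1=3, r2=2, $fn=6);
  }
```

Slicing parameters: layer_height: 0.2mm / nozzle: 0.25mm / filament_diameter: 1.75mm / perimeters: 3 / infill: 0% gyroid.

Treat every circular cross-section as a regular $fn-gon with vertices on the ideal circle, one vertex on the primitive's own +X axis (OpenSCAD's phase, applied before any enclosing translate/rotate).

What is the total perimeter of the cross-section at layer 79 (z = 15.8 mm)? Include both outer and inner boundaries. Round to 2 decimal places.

At z = 15.8 mm: the cylinder: section is a regular 6-gon, circumradius r=10.5 (perimeter = 2·6·10.500·sin(180°/6) = 63.00 mm); the cube at (12.5, 6) does not reach this height (z outside [16, 33]); the cone at (14.5, 1) contributes a regular 6-gon of circumradius 2.440 (interpolated between r1=3 and r2=2 at t=0.560) (perimeter = 2·6·2.440·sin(180°/6) = 14.64 mm); Merging all regions: the 2 present regions are separate (no shared area or edge), so areas and boundary lengths simply add and each stays a separate island — boundary = 77.64 mm; (rotated 50° about Z; rotation is an isometry so areas/perimeters/island counts are preserved). Overall, the cross-section has 2 separate islands. Total boundary length (outer) = 77.64 mm.

77.64 mm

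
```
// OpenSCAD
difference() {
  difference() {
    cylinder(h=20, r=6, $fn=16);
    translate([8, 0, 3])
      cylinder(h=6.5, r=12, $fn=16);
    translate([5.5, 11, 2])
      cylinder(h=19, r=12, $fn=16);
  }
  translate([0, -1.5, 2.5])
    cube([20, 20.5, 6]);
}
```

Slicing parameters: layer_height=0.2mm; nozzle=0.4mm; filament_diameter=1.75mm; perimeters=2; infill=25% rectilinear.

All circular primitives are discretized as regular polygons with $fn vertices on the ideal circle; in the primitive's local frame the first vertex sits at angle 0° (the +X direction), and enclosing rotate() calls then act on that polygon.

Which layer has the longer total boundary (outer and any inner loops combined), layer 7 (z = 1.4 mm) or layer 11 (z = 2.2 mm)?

Layer 7 (z = 1.4): the r=6 cylinder gives a regular 16-gon of circumradius 6 (constant along its height) (perimeter = 2·16·6.000·sin(180°/16) = 37.46 mm); the cylinder at (8, 0) is not intersected at this z (z outside [3, 9.5]); the cylinder at (5.5, 11) is not intersected at this z (z outside [2, 21]); After the difference (first − rest): none of the subtracted shapes is present at this height, so the r=6 cylinder is unchanged — boundary = 37.46 mm; the cube at (0, -1.5) is not intersected at this z (z outside [2.5, 8.5]); Subtracting the remaining from the first: none of the subtracted shapes is present at this height, so that combined region is unchanged — boundary = 37.46 mm. So its perimeter = 37.46 mm. Layer 11 (z = 2.2): the r=6 cylinder contributes a regular 16-gon of circumradius 6 (perimeter = 2·16·6.000·sin(180°/16) = 37.46 mm); the cylinder at (8, 0) is not intersected at this z (z outside [3, 9.5]); the r=12 cylinder at (5.5, 11) contributes a regular 16-gon of circumradius 12 (perimeter = 2·16·12.000·sin(180°/16) = 74.91 mm); Taking the first minus the rest: starting from the r=6 cylinder, the r=12 cylinder at (5.5, 11) partially overlaps it — only the 44.15 mm² overlap (of its 440.85 mm²) is removed, clipping the outline — boundary = 34.36 mm; the cube at (0, -1.5) does not reach this height (z outside [2.5, 8.5]); Subtracting the remaining from the first: none of the subtracted shapes is present at this height, so that combined region is unchanged — boundary = 34.36 mm. So its perimeter = 34.36 mm. Layer 7 is larger (37.46 vs 34.36 mm).

layer 7 (z = 1.4 mm)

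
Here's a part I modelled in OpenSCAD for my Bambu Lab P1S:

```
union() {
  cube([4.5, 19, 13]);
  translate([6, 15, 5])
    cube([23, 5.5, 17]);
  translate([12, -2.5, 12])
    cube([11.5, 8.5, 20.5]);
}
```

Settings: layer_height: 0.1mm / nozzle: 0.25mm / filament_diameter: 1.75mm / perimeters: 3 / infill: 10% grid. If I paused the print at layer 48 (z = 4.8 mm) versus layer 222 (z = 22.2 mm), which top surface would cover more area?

Layer 48 (z = 4.8): the cube is present — its section is the full 4.5×19 rectangle (area 85.50 mm²); the cube at (6, 15) is not intersected at this z (z outside [5, 22]); the cube at (12, -2.5) is absent (z outside [12, 32.5]); Merging all regions: only the 4.5×19 cube is present, so the union is just that shape — area = 85.50 mm². So its area = 85.50 mm². Layer 222 (z = 22.2): the cube does not reach this height (z outside [0, 13]); the cube at (6, 15) is not intersected at this z (z outside [5, 22]); the cube at (12, -2.5) is present — its section is the full 11.5×8.5 rectangle (area 97.75 mm²); Merging all regions: only the 11.5×8.5 cube at (12, -2.5) is present, so the union is just that shape — area = 97.75 mm². So its area = 97.75 mm². Layer 222 is larger (97.75 vs 85.50 mm²).

layer 222 (z = 22.2 mm)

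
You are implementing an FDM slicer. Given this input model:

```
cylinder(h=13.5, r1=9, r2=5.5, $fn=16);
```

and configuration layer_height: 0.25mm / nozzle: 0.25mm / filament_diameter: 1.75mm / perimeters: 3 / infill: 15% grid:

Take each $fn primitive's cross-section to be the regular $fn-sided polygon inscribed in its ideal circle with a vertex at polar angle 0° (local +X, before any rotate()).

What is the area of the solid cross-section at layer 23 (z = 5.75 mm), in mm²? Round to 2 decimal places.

At z = 5.75 mm: the cone contributes a regular 16-gon of circumradius 7.509 (interpolated between r1=9 and r2=5.5 at t=0.426) (area = (16/2)·7.509²·sin(360°/16) = 172.63 mm²). Overall, the cross-section is a single solid region. Net area = 172.63 mm².

172.63 mm²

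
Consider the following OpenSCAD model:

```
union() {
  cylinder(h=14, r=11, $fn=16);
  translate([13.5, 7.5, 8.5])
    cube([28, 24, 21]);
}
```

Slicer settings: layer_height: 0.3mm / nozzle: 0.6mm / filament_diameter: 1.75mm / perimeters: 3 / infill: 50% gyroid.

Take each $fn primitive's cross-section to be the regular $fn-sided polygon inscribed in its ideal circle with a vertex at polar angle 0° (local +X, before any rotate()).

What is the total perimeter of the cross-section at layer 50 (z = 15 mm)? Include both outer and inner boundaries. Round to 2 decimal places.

104.00 mm

At z = 15 mm: the cylinder does not reach this height (z outside [0, 14]); the cube at (13.5, 7.5) (footprint 28×24) is included at this height (perimeter 104.00 mm); Merging all regions: only the 28×24 cube at (13.5, 7.5) is present, so the union is just that shape — boundary = 104.00 mm. Overall, the cross-section is a single solid region. Total boundary length (outer) = 104.00 mm.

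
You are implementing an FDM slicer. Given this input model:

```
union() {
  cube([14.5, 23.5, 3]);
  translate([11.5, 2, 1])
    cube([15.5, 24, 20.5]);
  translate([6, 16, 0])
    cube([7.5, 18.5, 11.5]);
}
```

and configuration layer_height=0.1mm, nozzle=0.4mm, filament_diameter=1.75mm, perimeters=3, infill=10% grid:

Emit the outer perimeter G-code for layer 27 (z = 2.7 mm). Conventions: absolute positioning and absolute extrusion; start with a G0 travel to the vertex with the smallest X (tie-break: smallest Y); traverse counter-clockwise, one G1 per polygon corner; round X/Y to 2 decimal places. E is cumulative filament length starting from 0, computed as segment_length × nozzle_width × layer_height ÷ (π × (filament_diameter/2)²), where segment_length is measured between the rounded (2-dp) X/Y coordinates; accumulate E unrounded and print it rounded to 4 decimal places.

At z = 2.7 mm: the cube is present — its section is the full 14.5×23.5 rectangle; the 15.5×24 cube at (11.5, 2) contributes its full rectangle; the 7.5×18.5 cube at (6, 16) contributes its full rectangle; Merging all regions: the regions partially overlap (shared area 125.75 mm²), so overlapping operands fuse into one piece — 1 connected region. The outline is a single polygon with 10 vertices. Extrusion per mm of travel: 0.4 × 0.1 / (π × 0.875²) = 0.016630. Accumulating E over each segment gives final E = 2.0455.

G0 X0.00 Y0.00 Z2.70
G1 X14.50 Y0.00 E0.2411
G1 X14.50 Y2.00 E0.2744
G1 X27.00 Y2.00 E0.4823
G1 X27.00 Y26.00 E0.8814
G1 X13.50 Y26.00 E1.1059
G1 X13.50 Y34.50 E1.2473
G1 X6.00 Y34.50 E1.3720
G1 X6.00 Y23.50 E1.5549
G1 X0.00 Y23.50 E1.6547
G1 X0.00 Y0.00 E2.0455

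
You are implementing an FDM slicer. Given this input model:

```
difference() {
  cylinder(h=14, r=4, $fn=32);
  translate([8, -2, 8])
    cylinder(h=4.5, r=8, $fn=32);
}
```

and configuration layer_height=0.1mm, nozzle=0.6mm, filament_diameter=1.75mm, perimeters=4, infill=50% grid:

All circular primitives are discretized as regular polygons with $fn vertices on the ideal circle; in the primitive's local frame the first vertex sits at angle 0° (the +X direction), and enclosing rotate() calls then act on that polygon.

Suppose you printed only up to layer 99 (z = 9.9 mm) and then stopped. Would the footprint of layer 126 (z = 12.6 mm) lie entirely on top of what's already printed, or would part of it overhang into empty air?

Compare the two slices. At z = 9.9: the cylinder: section is a regular 32-gon, circumradius r=4 (area = (32/2)·4.000²·sin(360°/32) = 49.94 mm²); the r=8 cylinder at (8, -2) contributes a regular 32-gon of circumradius 8 (area = (32/2)·8.000²·sin(360°/32) = 199.77 mm²); Taking the first minus the rest: starting from the r=4 cylinder (49.94 mm²), the r=8 cylinder at (8, -2) partially overlaps it — only the 20.22 mm² overlap (of its 199.77 mm²) is removed, clipping the outline — area = 29.72 mm². At z = 12.6: the r=4 cylinder gives a regular 32-gon of circumradius 4 (constant along its height) (area = (32/2)·4.000²·sin(360°/32) = 49.94 mm²); the cylinder at (8, -2) is absent (z outside [8, 12.5]); Taking the first minus the rest: none of the subtracted shapes is present at this height, so the r=4 cylinder is unchanged — area = 49.94 mm². Checking containment: at z = 12.6 the cross-section extends beyond the z = 9.9 cross-section by about 20.22 mm².

part overhangs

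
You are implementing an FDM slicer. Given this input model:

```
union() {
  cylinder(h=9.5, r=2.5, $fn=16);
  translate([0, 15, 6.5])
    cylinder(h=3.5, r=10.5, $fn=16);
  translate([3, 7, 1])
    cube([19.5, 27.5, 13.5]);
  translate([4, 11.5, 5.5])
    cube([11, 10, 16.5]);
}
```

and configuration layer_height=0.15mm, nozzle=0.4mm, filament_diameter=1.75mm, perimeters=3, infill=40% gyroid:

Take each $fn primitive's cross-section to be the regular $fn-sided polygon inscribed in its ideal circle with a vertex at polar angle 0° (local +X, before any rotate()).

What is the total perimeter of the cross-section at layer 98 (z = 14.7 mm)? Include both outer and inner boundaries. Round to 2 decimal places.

42.00 mm

At z = 14.7 mm: the cylinder is absent (z outside [0, 9.5]); the cylinder at (0, 15) does not reach this height (z outside [6.5, 10]); the cube at (3, 7) does not reach this height (z outside [1, 14.5]); the 11×10 cube at (4, 11.5) contributes its full rectangle (perimeter 42.00 mm); Merging all regions: only the 11×10 cube at (4, 11.5) is present, so the union is just that shape — boundary = 42.00 mm. Overall, the cross-section is a single solid region. Total boundary length (outer) = 42.00 mm.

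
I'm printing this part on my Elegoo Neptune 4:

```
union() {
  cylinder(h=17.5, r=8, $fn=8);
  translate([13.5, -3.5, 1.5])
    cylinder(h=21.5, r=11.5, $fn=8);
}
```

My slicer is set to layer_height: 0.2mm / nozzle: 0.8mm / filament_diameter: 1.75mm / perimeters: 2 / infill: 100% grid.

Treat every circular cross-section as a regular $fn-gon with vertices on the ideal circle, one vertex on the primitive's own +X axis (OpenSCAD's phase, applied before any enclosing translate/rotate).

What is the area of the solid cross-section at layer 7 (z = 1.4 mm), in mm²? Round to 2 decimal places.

181.02 mm²

At z = 1.4 mm: the r=8 cylinder contributes a regular 8-gon of circumradius 8 (area = (8/2)·8.000²·sin(360°/8) = 181.02 mm²); the cylinder at (13.5, -3.5) is not intersected at this z (z outside [1.5, 23]); Combining (union): only the r=8 cylinder is present, so the union is just that shape — area = 181.02 mm². Overall, the cross-section is a single solid region. Net area = 181.02 mm².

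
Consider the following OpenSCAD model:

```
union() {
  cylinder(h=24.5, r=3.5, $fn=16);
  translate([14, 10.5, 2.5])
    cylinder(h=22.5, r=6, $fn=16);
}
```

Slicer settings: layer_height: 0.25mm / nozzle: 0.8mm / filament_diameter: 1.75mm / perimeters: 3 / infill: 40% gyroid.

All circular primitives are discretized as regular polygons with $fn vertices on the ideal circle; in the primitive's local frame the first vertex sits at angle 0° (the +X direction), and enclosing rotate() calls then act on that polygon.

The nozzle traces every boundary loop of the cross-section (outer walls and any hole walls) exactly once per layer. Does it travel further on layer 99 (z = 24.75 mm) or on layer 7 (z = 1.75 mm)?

layer 99 (z = 24.75 mm)

Layer 99 (z = 24.75): the cylinder is absent (z outside [0, 24.5]); the r=6 cylinder at (14, 10.5) contributes a regular 16-gon of circumradius 6 (perimeter = 2·16·6.000·sin(180°/16) = 37.46 mm); Taking the union: only the r=6 cylinder at (14, 10.5) is present, so the union is just that shape — boundary = 37.46 mm. So its perimeter = 37.46 mm. Layer 7 (z = 1.75): the r=3.5 cylinder contributes a regular 16-gon of circumradius 3.5 (perimeter = 2·16·3.500·sin(180°/16) = 21.85 mm); the cylinder at (14, 10.5) does not reach this height (z outside [2.5, 25]); Combining (union): only the r=3.5 cylinder is present, so the union is just that shape — boundary = 21.85 mm. So its perimeter = 21.85 mm. Layer 99 is larger (37.46 vs 21.85 mm).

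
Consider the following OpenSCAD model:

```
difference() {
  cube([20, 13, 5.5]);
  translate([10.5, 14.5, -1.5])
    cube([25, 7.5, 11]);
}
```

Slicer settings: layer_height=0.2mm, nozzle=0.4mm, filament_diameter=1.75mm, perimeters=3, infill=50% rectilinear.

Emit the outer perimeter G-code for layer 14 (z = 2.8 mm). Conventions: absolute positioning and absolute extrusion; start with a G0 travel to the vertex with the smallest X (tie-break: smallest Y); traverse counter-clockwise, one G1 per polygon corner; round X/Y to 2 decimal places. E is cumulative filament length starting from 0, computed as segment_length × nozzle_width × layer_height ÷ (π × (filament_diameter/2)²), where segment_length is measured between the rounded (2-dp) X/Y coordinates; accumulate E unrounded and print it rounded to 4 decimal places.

At z = 2.8 mm: the cube (footprint 20×13) is included at this height; the 25×7.5 cube at (10.5, 14.5) contributes its full rectangle; Subtracting the remaining from the first: starting from the 20×13 cube, the 25×7.5 cube at (10.5, 14.5) misses the remaining region (no effect) — 1 connected region. The outline is a single polygon with 4 vertices. Extrusion per mm of travel: 0.4 × 0.2 / (π × 0.875²) = 0.033260. Accumulating E over each segment gives final E = 2.1952.

G0 X0.00 Y0.00 Z2.80
G1 X20.00 Y0.00 E0.6652
G1 X20.00 Y13.00 E1.0976
G1 X0.00 Y13.00 E1.7628
G1 X0.00 Y0.00 E2.1952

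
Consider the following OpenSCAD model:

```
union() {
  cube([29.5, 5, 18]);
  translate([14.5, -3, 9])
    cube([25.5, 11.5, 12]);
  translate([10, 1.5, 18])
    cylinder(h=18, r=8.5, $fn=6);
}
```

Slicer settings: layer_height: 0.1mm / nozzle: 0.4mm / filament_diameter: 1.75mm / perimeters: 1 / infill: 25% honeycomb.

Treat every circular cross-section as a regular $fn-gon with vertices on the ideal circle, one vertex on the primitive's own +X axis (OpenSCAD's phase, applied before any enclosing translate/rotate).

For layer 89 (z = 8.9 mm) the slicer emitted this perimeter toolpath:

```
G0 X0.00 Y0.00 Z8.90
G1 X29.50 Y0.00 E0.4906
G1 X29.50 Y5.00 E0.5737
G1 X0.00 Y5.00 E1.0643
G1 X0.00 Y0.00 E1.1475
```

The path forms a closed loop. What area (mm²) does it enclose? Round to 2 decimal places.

147.50 mm²

Apply the shoelace formula to the sequence of (X, Y) vertices; enclosed area = 147.50 mm².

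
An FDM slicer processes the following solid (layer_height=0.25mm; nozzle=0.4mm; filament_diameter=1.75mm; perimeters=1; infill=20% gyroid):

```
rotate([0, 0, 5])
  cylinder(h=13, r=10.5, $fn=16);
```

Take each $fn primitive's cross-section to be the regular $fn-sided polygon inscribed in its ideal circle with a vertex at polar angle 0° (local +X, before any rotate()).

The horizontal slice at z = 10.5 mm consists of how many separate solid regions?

At z = 10.5 mm: the r=10.5 cylinder gives a regular 16-gon of circumradius 10.5 (constant along its height); (whole slice rotated 5° about Z — lengths, areas and connectivity unchanged). The result has 1 disconnected region.

1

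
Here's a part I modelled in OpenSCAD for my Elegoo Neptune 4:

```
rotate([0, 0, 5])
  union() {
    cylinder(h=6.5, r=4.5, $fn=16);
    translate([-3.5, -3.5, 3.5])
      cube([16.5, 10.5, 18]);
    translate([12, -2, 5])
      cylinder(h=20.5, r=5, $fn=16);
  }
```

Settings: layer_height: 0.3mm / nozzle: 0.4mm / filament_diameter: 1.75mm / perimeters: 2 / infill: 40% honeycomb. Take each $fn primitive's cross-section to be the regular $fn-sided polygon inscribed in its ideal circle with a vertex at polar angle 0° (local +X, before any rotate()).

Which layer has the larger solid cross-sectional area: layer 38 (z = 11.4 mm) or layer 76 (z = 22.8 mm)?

layer 38 (z = 11.4 mm)

Layer 38 (z = 11.4): the cylinder is not intersected at this z (z outside [0, 6.5]); the 16.5×10.5 cube at (-3.5, -3.5) contributes its full rectangle (area 173.25 mm²); the r=5 cylinder at (12, -2) gives a regular 16-gon of circumradius 5 (constant along its height) (area = (16/2)·5.000²·sin(360°/16) = 76.54 mm²); Combining (union): the regions partially overlap — summed areas 249.79 mm² minus the doubly-counted overlap 32.81 mm² gives 216.98 mm² — area = 216.98 mm²; (rotated 5° about Z; rotation is an isometry so areas/perimeters/island counts are preserved). So its area = 216.98 mm². Layer 76 (z = 22.8): the cylinder does not reach this height (z outside [0, 6.5]); the cube at (-3.5, -3.5) does not reach this height (z outside [3.5, 21.5]); the r=5 cylinder at (12, -2) gives a regular 16-gon of circumradius 5 (constant along its height) (area = (16/2)·5.000²·sin(360°/16) = 76.54 mm²); Taking the union: only the r=5 cylinder at (12, -2) is present, so the union is just that shape — area = 76.54 mm²; (whole slice rotated 5° about Z — lengths, areas and connectivity unchanged). So its area = 76.54 mm². Layer 38 is larger (216.98 vs 76.54 mm²).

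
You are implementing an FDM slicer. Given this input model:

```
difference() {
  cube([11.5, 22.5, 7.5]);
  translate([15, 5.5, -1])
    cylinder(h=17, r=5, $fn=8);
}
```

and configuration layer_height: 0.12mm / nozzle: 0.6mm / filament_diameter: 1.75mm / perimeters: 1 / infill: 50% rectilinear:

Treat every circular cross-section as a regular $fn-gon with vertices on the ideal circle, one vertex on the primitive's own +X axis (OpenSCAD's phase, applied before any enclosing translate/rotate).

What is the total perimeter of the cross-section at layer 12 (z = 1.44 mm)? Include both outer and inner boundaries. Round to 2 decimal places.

68.63 mm

At z = 1.44 mm: the cube is present — its section is the full 11.5×22.5 rectangle (perimeter 68.00 mm); the r=5 cylinder at (15, 5.5) gives a regular 8-gon of circumradius 5 (constant along its height) (perimeter = 2·8·5.000·sin(180°/8) = 30.61 mm); Subtracting the remaining from the first: starting from the 11.5×22.5 cube, the r=5 cylinder at (15, 5.5) partially overlaps it — only the 5.43 mm² overlap (of its 70.71 mm²) is removed, clipping the outline — boundary = 68.63 mm. Overall, the cross-section is a single solid region. Total boundary length (outer) = 68.63 mm.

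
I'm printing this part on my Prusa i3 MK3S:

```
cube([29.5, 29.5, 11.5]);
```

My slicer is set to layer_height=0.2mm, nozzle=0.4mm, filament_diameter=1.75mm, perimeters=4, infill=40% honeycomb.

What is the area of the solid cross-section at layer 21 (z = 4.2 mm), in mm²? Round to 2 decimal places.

870.25 mm²

At z = 4.2 mm: the 29.5×29.5 cube contributes its full rectangle (area 870.25 mm²). Overall, the cross-section is a single solid region. Net area = 870.25 mm².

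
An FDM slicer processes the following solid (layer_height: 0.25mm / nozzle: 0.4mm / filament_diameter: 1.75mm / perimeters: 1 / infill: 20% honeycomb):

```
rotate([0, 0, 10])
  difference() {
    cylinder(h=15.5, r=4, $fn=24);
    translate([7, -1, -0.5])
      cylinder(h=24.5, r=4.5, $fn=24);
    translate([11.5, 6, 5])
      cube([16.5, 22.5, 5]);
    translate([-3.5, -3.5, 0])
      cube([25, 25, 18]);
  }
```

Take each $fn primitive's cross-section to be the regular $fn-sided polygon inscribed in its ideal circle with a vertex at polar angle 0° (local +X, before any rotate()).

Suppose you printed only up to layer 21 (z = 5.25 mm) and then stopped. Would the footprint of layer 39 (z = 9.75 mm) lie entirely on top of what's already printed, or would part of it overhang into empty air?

Compare the two slices. At z = 5.25: the r=4 cylinder contributes a regular 24-gon of circumradius 4 (area = (24/2)·4.000²·sin(360°/24) = 49.69 mm²); the r=4.5 cylinder at (7, -1) gives a regular 24-gon of circumradius 4.5 (constant along its height) (area = (24/2)·4.500²·sin(360°/24) = 62.89 mm²); the cube at (11.5, 6) (footprint 16.5×22.5) is included at this height (area 371.25 mm²); the cube at (-3.5, -3.5) (footprint 25×25) is included at this height (area 625.00 mm²); Subtracting the remaining from the first: starting from the r=4 cylinder (49.69 mm²), the r=4.5 cylinder at (7, -1) partially overlaps it — only the 4.32 mm² overlap (of its 62.89 mm²) is removed, clipping the outline; the 16.5×22.5 cube at (11.5, 6) misses the remaining region (no effect); the 25×25 cube at (-3.5, -3.5) partially overlaps it — only the 42.95 mm² overlap (of its 625.00 mm²) is removed, clipping the outline — area = 2.43 mm²; (rotated 10° about Z; rotation is an isometry so areas/perimeters/island counts are preserved). At z = 9.75: the cylinder: section is a regular 24-gon, circumradius r=4 (area = (24/2)·4.000²·sin(360°/24) = 49.69 mm²); the cylinder at (7, -1): section is a regular 24-gon, circumradius r=4.5 (area = (24/2)·4.500²·sin(360°/24) = 62.89 mm²); the 16.5×22.5 cube at (11.5, 6) contributes its full rectangle (area 371.25 mm²); the 25×25 cube at (-3.5, -3.5) contributes its full rectangle (area 625.00 mm²); After the difference (first − rest): starting from the r=4 cylinder (49.69 mm²), the r=4.5 cylinder at (7, -1) partially overlaps it — only the 4.32 mm² overlap (of its 62.89 mm²) is removed, clipping the outline; the 16.5×22.5 cube at (11.5, 6) misses the remaining region (no effect); the 25×25 cube at (-3.5, -3.5) partially overlaps it — only the 42.95 mm² overlap (of its 625.00 mm²) is removed, clipping the outline — area = 2.43 mm²; (rotated 10° about Z; rotation is an isometry so areas/perimeters/island counts are preserved). Checking containment: the cross-section at z = 9.75 is a subset of the cross-section at z = 5.25.

entirely on top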